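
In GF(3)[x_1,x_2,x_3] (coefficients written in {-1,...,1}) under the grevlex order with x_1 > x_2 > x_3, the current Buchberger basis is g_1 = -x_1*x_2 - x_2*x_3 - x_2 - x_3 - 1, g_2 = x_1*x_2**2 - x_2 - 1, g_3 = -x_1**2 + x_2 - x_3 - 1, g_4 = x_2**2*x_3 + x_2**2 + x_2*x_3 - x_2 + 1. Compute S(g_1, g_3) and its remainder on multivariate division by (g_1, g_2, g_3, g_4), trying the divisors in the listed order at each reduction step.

S(g_1, g_3) = x_1*x_2*x_3 + x_1*x_2 + x_2**2 + x_1*x_3 - x_2*x_3 + x_1 - x_2; remainder on division = -x_2*x_3**2 + x_2**2 + x_1*x_3 - x_3**2 + x_1 + x_2 + x_3 - 1.

lcm(LM(g_1), LM(g_3)) = x_1**2*x_2.
S = (lcm/LT(g_1))·g_1 − (lcm/LT(g_3))·g_3 = x_1*x_2*x_3 + x_1*x_2 + x_2**2 + x_1*x_3 - x_2*x_3 + x_1 - x_2.
Reduce S modulo (g_1, g_2, g_3, g_4) in that order:
  leading term x_1*x_2*x_3: subtract (-x_3)·g_1 from x_1*x_2*x_3 + x_1*x_2 + x_2**2 + x_1*x_3 - x_2*x_3 + x_1 - x_2 → -x_2*x_3**2 + x_1*x_2 + x_2**2 + x_1*x_3 + x_2*x_3 - x_3**2 + x_1 - x_2 - x_3
  leading term x_2*x_3**2: no divisor's leading term divides it; move -x_2*x_3**2 to the remainder.
  leading term x_1*x_2: subtract (-1)·g_1 from x_1*x_2 + x_2**2 + x_1*x_3 + x_2*x_3 - x_3**2 + x_1 - x_2 - x_3 → x_2**2 + x_1*x_3 - x_3**2 + x_1 + x_2 + x_3 - 1
  leading term x_2**2: no divisor's leading term divides it; move x_2**2 to the remainder.
  leading term x_1*x_3: no divisor's leading term divides it; move x_1*x_3 to the remainder.
  leading term x_3**2: no divisor's leading term divides it; move -x_3**2 to the remainder.
  leading term x_1: no divisor's leading term divides it; move x_1 to the remainder.
  leading term x_2: no divisor's leading term divides it; move x_2 to the remainder.
  leading term x_3: no divisor's leading term divides it; move x_3 to the remainder.
  leading term 1: no divisor's leading term divides it; move -1 to the remainder.
The remainder -x_2*x_3**2 + x_2**2 + x_1*x_3 - x_3**2 + x_1 + x_2 + x_3 - 1 is nonzero, so it would be added as the next basis element.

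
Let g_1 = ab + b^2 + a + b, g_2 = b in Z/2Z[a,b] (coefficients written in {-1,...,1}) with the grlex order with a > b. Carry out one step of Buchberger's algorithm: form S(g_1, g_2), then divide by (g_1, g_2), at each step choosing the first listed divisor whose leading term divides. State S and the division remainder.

S(g_1, g_2) = b^2 + a + b; remainder on division = a.

lcm(LM(g_1), LM(g_2)) = ab.
S = (lcm/LT(g_1))·g_1 − (lcm/LT(g_2))·g_2 = b^2 + a + b.
Reduce S modulo (g_1, g_2) in that order:
  leading term b^2: subtract (b)·g_2 from b^2 + a + b → a + b
  leading term a: no divisor's leading term divides it; move a to the remainder.
  leading term b: subtract (1)·g_2 from b → 0
The remainder a is nonzero, so it would be added as the next basis element.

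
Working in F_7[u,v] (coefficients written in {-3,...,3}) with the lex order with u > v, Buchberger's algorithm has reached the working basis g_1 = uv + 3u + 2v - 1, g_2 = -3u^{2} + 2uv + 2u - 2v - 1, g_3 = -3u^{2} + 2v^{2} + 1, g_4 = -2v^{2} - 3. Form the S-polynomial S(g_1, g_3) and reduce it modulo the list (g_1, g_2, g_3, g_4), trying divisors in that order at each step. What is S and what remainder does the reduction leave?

lcm(LM(g_1), LM(g_3)) = u^{2}v.
S = (lcm/LT(g_1))·g_1 − (lcm/LT(g_3))·g_3 = 3u^{2} + 2uv - u + 3v^{3} - 2v.
Reduce S modulo (g_1, g_2, g_3, g_4) in that order:
  leading term u^{2}: subtract (-1)·g_2 from 3u^{2} + 2uv - u + 3v^{3} - 2v → -3uv + u + 3v^{3} + 3v - 1
  leading term uv: subtract (-3)·g_1 from -3uv + u + 3v^{3} + 3v - 1 → 3u + 3v^{3} + 2v + 3
  leading term u: no divisor's leading term divides it; move 3u to the remainder.
  leading term v^{3}: subtract (2v)·g_4 from 3v^{3} + 2v + 3 → v + 3
  leading term v: no divisor's leading term divides it; move v to the remainder.
  leading term 1: no divisor's leading term divides it; move 3 to the remainder.
The remainder 3u + v + 3 is nonzero, so it would be added as the next basis element.

S(g_1, g_3) = 3u^{2} + 2uv - u + 3v^{3} - 2v; remainder on division = 3u + v + 3.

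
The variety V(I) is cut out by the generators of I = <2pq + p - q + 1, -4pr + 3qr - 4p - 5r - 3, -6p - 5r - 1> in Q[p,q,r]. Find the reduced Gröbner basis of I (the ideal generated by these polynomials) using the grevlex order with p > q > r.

G = {q^2 - 7/8q - 5/4r + 5/4, qr + 4/5q + 1/2r - 1/2, r^2 - 18/25q - 3/4r - 1/4, p + 5/6r + 1/6}

Buchberger's algorithm terminates because the ascending chain of leading-term ideals stabilizes.

f_1 = 2pq + p - q + 1, LT = pq.
f_2 = -4pr + 3qr - 4p - 5r - 3, LT = pr.
f_3 = -6p - 5r - 1, LT = p.

S(f_1,f_2): lcm = pqr. S = 3/4q^2r - pq + 1/2pr - 7/4qr - 3/4q + 1/2r.
  leading term q^2r: no divisor's leading term divides it; move 3/4q^2r to the remainder.
  leading term pq: subtract (-1/2)·f_1 from -pq + 1/2pr - 7/4qr - 3/4q + 1/2r → 1/2pr - 7/4qr + 1/2p - 5/4q + 1/2r + 1/2
  leading term pr: subtract (-1/8)·f_2 from 1/2pr - 7/4qr + 1/2p - 5/4q + 1/2r + 1/2 → -11/8qr - 5/4q - 1/8r + 1/8
  leading term qr: no divisor's leading term divides it; move -11/8qr to the remainder.
  leading term q: no divisor's leading term divides it; move -5/4q to the remainder.
  leading term r: no divisor's leading term divides it; move -1/8r to the remainder.
  leading term 1: no divisor's leading term divides it; move 1/8 to the remainder.
  remainder 3/4q^2r - 11/8qr - 5/4q - 1/8r + 1/8 ≠ 0; add g_4 = 3/4q^2r - 11/8qr - 5/4q - 1/8r + 1/8 to the basis.

S(f_1,f_3): lcm = pq. S = -5/6qr + 1/2p - 2/3q + 1/2.
  leading term qr: no divisor's leading term divides it; move -5/6qr to the remainder.
  leading term p: subtract (-1/12)·f_3 from 1/2p - 2/3q + 1/2 → -2/3q - 5/12r + 5/12
  leading term q: no divisor's leading term divides it; move -2/3q to the remainder.
  leading term r: no divisor's leading term divides it; move -5/12r to the remainder.
  leading term 1: no divisor's leading term divides it; move 5/12 to the remainder.
  remainder -5/6qr - 2/3q - 5/12r + 5/12 ≠ 0; add g_5 = -5/6qr - 2/3q - 5/12r + 5/12 to the basis.

S(f_2,f_3): lcm = pr. S = -3/4qr - 5/6r^2 + p + 13/12r + 3/4.
  leading term qr: subtract (9/10)·g_5 from -3/4qr - 5/6r^2 + p + 13/12r + 3/4 → -5/6r^2 + p + 3/5q + 35/24r + 3/8
  leading term r^2: no divisor's leading term divides it; move -5/6r^2 to the remainder.
  leading term p: subtract (-1/6)·f_3 from p + 3/5q + 35/24r + 3/8 → 3/5q + 5/8r + 5/24
  leading term q: no divisor's leading term divides it; move 3/5q to the remainder.
  leading term r: no divisor's leading term divides it; move 5/8r to the remainder.
  leading term 1: no divisor's leading term divides it; move 5/24 to the remainder.
  remainder -5/6r^2 + 3/5q + 5/8r + 5/24 ≠ 0; add g_6 = -5/6r^2 + 3/5q + 5/8r + 5/24 to the basis.

S(g_4,g_5): lcm = q^2r. S = -4/5q^2 - 7/3qr - 7/6q - 1/6r + 1/6.
  leading term q^2: no divisor's leading term divides it; move -4/5q^2 to the remainder.
  leading term qr: subtract (14/5)·g_5 from -7/3qr - 7/6q - 1/6r + 1/6 → 7/10q + r - 1
  leading term q: no divisor's leading term divides it; move 7/10q to the remainder.
  leading term r: no divisor's leading term divides it; move r to the remainder.
  leading term 1: no divisor's leading term divides it; move -1 to the remainder.
  remainder -4/5q^2 + 7/10q + r - 1 ≠ 0; add g_7 = -4/5q^2 + 7/10q + r - 1 to the basis.

The other S-polynomials (S(f_1,g_4), S(f_2,g_4), S(f_3,g_4), S(f_1,g_5), S(f_2,g_5), S(f_3,g_5), S(f_1,g_6), S(f_2,g_6), S(f_3,g_6), S(g_4,g_6), S(g_5,g_6), S(f_1,g_7), S(f_2,g_7), S(f_3,g_7), S(g_4,g_7), S(g_5,g_7), S(g_6,g_7)) all reduce to 0 modulo the current basis, so we have a Gröbner basis.
Inter-reduce: drop elements whose leading term is divisible by another's, tail-reduce, and make monic.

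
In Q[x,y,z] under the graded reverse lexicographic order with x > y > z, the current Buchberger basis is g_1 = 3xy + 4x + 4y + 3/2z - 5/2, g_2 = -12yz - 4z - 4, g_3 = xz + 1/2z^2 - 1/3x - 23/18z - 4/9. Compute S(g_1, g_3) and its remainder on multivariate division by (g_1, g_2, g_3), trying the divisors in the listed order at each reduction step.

lcm(LM(g_1), LM(g_3)) = xyz.
S = (lcm/LT(g_1))·g_1 − (lcm/LT(g_3))·g_3 = -1/2yz^2 + 1/3xy + 4/3xz + 47/18yz + 1/2z^2 + 4/9y - 5/6z.
Reduce S modulo (g_1, g_2, g_3) in that order:
  leading term yz^2: subtract (1/24z)·g_2 from -1/2yz^2 + 1/3xy + 4/3xz + 47/18yz + 1/2z^2 + 4/9y - 5/6z → 1/3xy + 4/3xz + 47/18yz + 2/3z^2 + 4/9y - 2/3z
  leading term xy: subtract (1/9)·g_1 from 1/3xy + 4/3xz + 47/18yz + 2/3z^2 + 4/9y - 2/3z → 4/3xz + 47/18yz + 2/3z^2 - 4/9x - 5/6z + 5/18
  leading term xz: subtract (4/3)·g_3 from 4/3xz + 47/18yz + 2/3z^2 - 4/9x - 5/6z + 5/18 → 47/18yz + 47/54z + 47/54
  leading term yz: subtract (-47/216)·g_2 from 47/18yz + 47/54z + 47/54 → 0
The remainder is 0, so this S-polynomial contributes no new basis element.
This is the inner loop of Buchberger's algorithm — each nonzero remainder becomes a new basis element.

S(g_1, g_3) = -1/2yz^2 + 1/3xy + 4/3xz + 47/18yz + 1/2z^2 + 4/9y - 5/6z; remainder on division = 0.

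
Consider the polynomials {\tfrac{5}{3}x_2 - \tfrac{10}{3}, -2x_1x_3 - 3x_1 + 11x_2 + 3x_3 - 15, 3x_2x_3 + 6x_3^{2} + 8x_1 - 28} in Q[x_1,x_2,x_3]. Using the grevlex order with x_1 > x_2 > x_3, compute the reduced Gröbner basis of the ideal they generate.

f_1 = \tfrac{5}{3}x_2 - \tfrac{10}{3}, LT = x_2.
f_2 = -2x_1x_3 - 3x_1 + 11x_2 + 3x_3 - 15, LT = x_1x_3.
f_3 = 3x_2x_3 + 6x_3^{2} + 8x_1 - 28, LT = x_2x_3.

S(f_1,f_2): leading monomials are coprime, so the S-polynomial reduces to 0 (Buchberger's first criterion).
S(f_1,f_3): lcm = x_2x_3. S = -2x_3^{2} - \tfrac{8}{3}x_1 - 2x_3 + \tfrac{28}{3}.
  leading term x_3^{2}: no divisor's leading term divides it; move -2x_3^{2} to the remainder.
  leading term x_1: no divisor's leading term divides it; move -\tfrac{8}{3}x_1 to the remainder.
  leading term x_3: no divisor's leading term divides it; move -2x_3 to the remainder.
  leading term 1: no divisor's leading term divides it; move \tfrac{28}{3} to the remainder.
  remainder -2x_3^{2} - \tfrac{8}{3}x_1 - 2x_3 + \tfrac{28}{3} ≠ 0; add g_4 = -2x_3^{2} - \tfrac{8}{3}x_1 - 2x_3 + \tfrac{28}{3} to the basis.

S(f_2,f_3): lcm = x_1x_2x_3. S = -2x_1x_3^{2} - \tfrac{8}{3}x_1^{2} + \tfrac{3}{2}x_1x_2 - \tfrac{11}{2}x_2^{2} - \tfrac{3}{2}x_2x_3 + \tfrac{28}{3}x_1 + \tfrac{15}{2}x_2.
  leading term x_1x_3^{2}: subtract (x_3)·f_2 from -2x_1x_3^{2} - \tfrac{8}{3}x_1^{2} + \tfrac{3}{2}x_1x_2 - \tfrac{11}{2}x_2^{2} - \tfrac{3}{2}x_2x_3 + \tfrac{28}{3}x_1 + \tfrac{15}{2}x_2 → -\tfrac{8}{3}x_1^{2} + \tfrac{3}{2}x_1x_2 - \tfrac{11}{2}x_2^{2} + 3x_1x_3 - \tfrac{25}{2}x_2x_3 - 3x_3^{2} + \tfrac{28}{3}x_1 + \tfrac{15}{2}x_2 + 15x_3
  leading term x_1^{2}: no divisor's leading term divides it; move -\tfrac{8}{3}x_1^{2} to the remainder.
  leading term x_1x_2: subtract (\tfrac{9}{10}x_1)·f_1 from \tfrac{3}{2}x_1x_2 - \tfrac{11}{2}x_2^{2} + 3x_1x_3 - \tfrac{25}{2}x_2x_3 - 3x_3^{2} + \tfrac{28}{3}x_1 + \tfrac{15}{2}x_2 + 15x_3 → -\tfrac{11}{2}x_2^{2} + 3x_1x_3 - \tfrac{25}{2}x_2x_3 - 3x_3^{2} + \tfrac{37}{3}x_1 + \tfrac{15}{2}x_2 + 15x_3
  leading term x_2^{2}: subtract (-\tfrac{33}{10}x_2)·f_1 from -\tfrac{11}{2}x_2^{2} + 3x_1x_3 - \tfrac{25}{2}x_2x_3 - 3x_3^{2} + \tfrac{37}{3}x_1 + \tfrac{15}{2}x_2 + 15x_3 → 3x_1x_3 - \tfrac{25}{2}x_2x_3 - 3x_3^{2} + \tfrac{37}{3}x_1 - \tfrac{7}{2}x_2 + 15x_3
  leading term x_1x_3: subtract (-\tfrac{3}{2})·f_2 from 3x_1x_3 - \tfrac{25}{2}x_2x_3 - 3x_3^{2} + \tfrac{37}{3}x_1 - \tfrac{7}{2}x_2 + 15x_3 → -\tfrac{25}{2}x_2x_3 - 3x_3^{2} + \tfrac{47}{6}x_1 + 13x_2 + \tfrac{39}{2}x_3 - \tfrac{45}{2}
  leading term x_2x_3: subtract (-\tfrac{15}{2}x_3)·f_1 from -\tfrac{25}{2}x_2x_3 - 3x_3^{2} + \tfrac{47}{6}x_1 + 13x_2 + \tfrac{39}{2}x_3 - \tfrac{45}{2} → -3x_3^{2} + \tfrac{47}{6}x_1 + 13x_2 - \tfrac{11}{2}x_3 - \tfrac{45}{2}
  leading term x_3^{2}: subtract (\tfrac{3}{2})·g_4 from -3x_3^{2} + \tfrac{47}{6}x_1 + 13x_2 - \tfrac{11}{2}x_3 - \tfrac{45}{2} → \tfrac{71}{6}x_1 + 13x_2 - \tfrac{5}{2}x_3 - \tfrac{73}{2}
  leading term x_1: no divisor's leading term divides it; move \tfrac{71}{6}x_1 to the remainder.
  leading term x_2: subtract (\tfrac{39}{5})·f_1 from 13x_2 - \tfrac{5}{2}x_3 - \tfrac{73}{2} → -\tfrac{5}{2}x_3 - \tfrac{21}{2}
  leading term x_3: no divisor's leading term divides it; move -\tfrac{5}{2}x_3 to the remainder.
  leading term 1: no divisor's leading term divides it; move -\tfrac{21}{2} to the remainder.
  remainder -\tfrac{8}{3}x_1^{2} + \tfrac{71}{6}x_1 - \tfrac{5}{2}x_3 - \tfrac{21}{2} ≠ 0; add g_5 = -\tfrac{8}{3}x_1^{2} + \tfrac{71}{6}x_1 - \tfrac{5}{2}x_3 - \tfrac{21}{2} to the basis.

S(f_1,g_4): leading monomials are coprime, so the S-polynomial reduces to 0 (Buchberger's first criterion).
S(f_2,g_4): lcm = x_1x_3^{2}. S = -\tfrac{4}{3}x_1^{2} + \tfrac{1}{2}x_1x_3 - \tfrac{11}{2}x_2x_3 - \tfrac{3}{2}x_3^{2} + \tfrac{14}{3}x_1 + \tfrac{15}{2}x_3.
  leading term x_1^{2}: subtract (\tfrac{1}{2})·g_5 from -\tfrac{4}{3}x_1^{2} + \tfrac{1}{2}x_1x_3 - \tfrac{11}{2}x_2x_3 - \tfrac{3}{2}x_3^{2} + \tfrac{14}{3}x_1 + \tfrac{15}{2}x_3 → \tfrac{1}{2}x_1x_3 - \tfrac{11}{2}x_2x_3 - \tfrac{3}{2}x_3^{2} - \tfrac{5}{4}x_1 + \tfrac{35}{4}x_3 + \tfrac{21}{4}
  leading term x_1x_3: subtract (-\tfrac{1}{4})·f_2 from \tfrac{1}{2}x_1x_3 - \tfrac{11}{2}x_2x_3 - \tfrac{3}{2}x_3^{2} - \tfrac{5}{4}x_1 + \tfrac{35}{4}x_3 + \tfrac{21}{4} → -\tfrac{11}{2}x_2x_3 - \tfrac{3}{2}x_3^{2} - 2x_1 + \tfrac{11}{4}x_2 + \tfrac{19}{2}x_3 + \tfrac{3}{2}
  leading term x_2x_3: subtract (-\tfrac{33}{10}x_3)·f_1 from -\tfrac{11}{2}x_2x_3 - \tfrac{3}{2}x_3^{2} - 2x_1 + \tfrac{11}{4}x_2 + \tfrac{19}{2}x_3 + \tfrac{3}{2} → -\tfrac{3}{2}x_3^{2} - 2x_1 + \tfrac{11}{4}x_2 - \tfrac{3}{2}x_3 + \tfrac{3}{2}
  leading term x_3^{2}: subtract (\tfrac{3}{4})·g_4 from -\tfrac{3}{2}x_3^{2} - 2x_1 + \tfrac{11}{4}x_2 - \tfrac{3}{2}x_3 + \tfrac{3}{2} → \tfrac{11}{4}x_2 - \tfrac{11}{2}
  leading term x_2: subtract (\tfrac{33}{20})·f_1 from \tfrac{11}{4}x_2 - \tfrac{11}{2} → 0
  remainder 0.

S(f_3,g_4): lcm = x_2x_3^{2}. S = 2x_3^{3} - \tfrac{4}{3}x_1x_2 + \tfrac{8}{3}x_1x_3 - x_2x_3 + \tfrac{14}{3}x_2 - \tfrac{28}{3}x_3.
  leading term x_3^{3}: subtract (-x_3)·g_4 from 2x_3^{3} - \tfrac{4}{3}x_1x_2 + \tfrac{8}{3}x_1x_3 - x_2x_3 + \tfrac{14}{3}x_2 - \tfrac{28}{3}x_3 → -\tfrac{4}{3}x_1x_2 - x_2x_3 - 2x_3^{2} + \tfrac{14}{3}x_2
  leading term x_1x_2: subtract (-\tfrac{4}{5}x_1)·f_1 from -\tfrac{4}{3}x_1x_2 - x_2x_3 - 2x_3^{2} + \tfrac{14}{3}x_2 → -x_2x_3 - 2x_3^{2} - \tfrac{8}{3}x_1 + \tfrac{14}{3}x_2
  leading term x_2x_3: subtract (-\tfrac{3}{5}x_3)·f_1 from -x_2x_3 - 2x_3^{2} - \tfrac{8}{3}x_1 + \tfrac{14}{3}x_2 → -2x_3^{2} - \tfrac{8}{3}x_1 + \tfrac{14}{3}x_2 - 2x_3
  leading term x_3^{2}: subtract (1)·g_4 from -2x_3^{2} - \tfrac{8}{3}x_1 + \tfrac{14}{3}x_2 - 2x_3 → \tfrac{14}{3}x_2 - \tfrac{28}{3}
  leading term x_2: subtract (\tfrac{14}{5})·f_1 from \tfrac{14}{3}x_2 - \tfrac{28}{3} → 0
  remainder 0.

S(f_1,g_5): leading monomials are coprime, so the S-polynomial reduces to 0 (Buchberger's first criterion).
S(f_2,g_5): lcm = x_1^{2}x_3. S = \tfrac{3}{2}x_1^{2} - \tfrac{11}{2}x_1x_2 + \tfrac{47}{16}x_1x_3 - \tfrac{15}{16}x_3^{2} + \tfrac{15}{2}x_1 - \tfrac{63}{16}x_3.
  leading term x_1^{2}: subtract (-\tfrac{9}{16})·g_5 from \tfrac{3}{2}x_1^{2} - \tfrac{11}{2}x_1x_2 + \tfrac{47}{16}x_1x_3 - \tfrac{15}{16}x_3^{2} + \tfrac{15}{2}x_1 - \tfrac{63}{16}x_3 → -\tfrac{11}{2}x_1x_2 + \tfrac{47}{16}x_1x_3 - \tfrac{15}{16}x_3^{2} + \tfrac{453}{32}x_1 - \tfrac{171}{32}x_3 - \tfrac{189}{32}
  leading term x_1x_2: subtract (-\tfrac{33}{10}x_1)·f_1 from -\tfrac{11}{2}x_1x_2 + \tfrac{47}{16}x_1x_3 - \tfrac{15}{16}x_3^{2} + \tfrac{453}{32}x_1 - \tfrac{171}{32}x_3 - \tfrac{189}{32} → \tfrac{47}{16}x_1x_3 - \tfrac{15}{16}x_3^{2} + \tfrac{101}{32}x_1 - \tfrac{171}{32}x_3 - \tfrac{189}{32}
  leading term x_1x_3: subtract (-\tfrac{47}{32})·f_2 from \tfrac{47}{16}x_1x_3 - \tfrac{15}{16}x_3^{2} + \tfrac{101}{32}x_1 - \tfrac{171}{32}x_3 - \tfrac{189}{32} → -\tfrac{15}{16}x_3^{2} - \tfrac{5}{4}x_1 + \tfrac{517}{32}x_2 - \tfrac{15}{16}x_3 - \tfrac{447}{16}
  leading term x_3^{2}: subtract (\tfrac{15}{32})·g_4 from -\tfrac{15}{16}x_3^{2} - \tfrac{5}{4}x_1 + \tfrac{517}{32}x_2 - \tfrac{15}{16}x_3 - \tfrac{447}{16} → \tfrac{517}{32}x_2 - \tfrac{517}{16}
  leading term x_2: subtract (\tfrac{1551}{160})·f_1 from \tfrac{517}{32}x_2 - \tfrac{517}{16} → 0
  remainder 0.

S(f_3,g_5): leading monomials are coprime, so the S-polynomial reduces to 0 (Buchberger's first criterion).
S(g_4,g_5): leading monomials are coprime, so the S-polynomial reduces to 0 (Buchberger's first criterion).
Every S-polynomial of the final basis reduces to 0, so we have a Gröbner basis.
Inter-reduce: drop elements whose leading term is divisible by another's, tail-reduce, and make monic.

G = {x_1^{2} - \tfrac{71}{16}x_1 + \tfrac{15}{16}x_3 + \tfrac{63}{16}, x_1x_3 + \tfrac{3}{2}x_1 - \tfrac{3}{2}x_3 - \tfrac{7}{2}, x_3^{2} + \tfrac{4}{3}x_1 + x_3 - \tfrac{14}{3}, x_2 - 2}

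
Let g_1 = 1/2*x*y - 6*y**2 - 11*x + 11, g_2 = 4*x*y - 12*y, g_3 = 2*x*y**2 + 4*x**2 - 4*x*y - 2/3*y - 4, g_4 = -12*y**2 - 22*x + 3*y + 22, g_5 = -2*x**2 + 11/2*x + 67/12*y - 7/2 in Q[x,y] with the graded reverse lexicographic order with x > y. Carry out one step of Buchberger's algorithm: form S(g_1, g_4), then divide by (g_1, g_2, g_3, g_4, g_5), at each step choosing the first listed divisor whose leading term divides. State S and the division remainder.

S(g_1, g_4) = -12*y**3 - 11/6*x**2 - 87/4*x*y + 11/6*x + 22*y; remainder on division = 55/24*x - 737/144*y - 55/24.

lcm(LM(g_1), LM(g_4)) = x*y**2.
S = (lcm/LT(g_1))·g_1 − (lcm/LT(g_4))·g_4 = -12*y**3 - 11/6*x**2 - 87/4*x*y + 11/6*x + 22*y.
Reduce S modulo (g_1, g_2, g_3, g_4, g_5) in that order:
  leading term y**3: subtract (y)·g_4 from -12*y**3 - 11/6*x**2 - 87/4*x*y + 11/6*x + 22*y → -11/6*x**2 + 1/4*x*y - 3*y**2 + 11/6*x
  leading term x**2: subtract (11/12)·g_5 from -11/6*x**2 + 1/4*x*y - 3*y**2 + 11/6*x → 1/4*x*y - 3*y**2 - 77/24*x - 737/144*y + 77/24
  leading term x*y: subtract (1/2)·g_1 from 1/4*x*y - 3*y**2 - 77/24*x - 737/144*y + 77/24 → 55/24*x - 737/144*y - 55/24
  leading term x: no divisor's leading term divides it; move 55/24*x to the remainder.
  leading term y: no divisor's leading term divides it; move -737/144*y to the remainder.
  leading term 1: no divisor's leading term divides it; move -55/24 to the remainder.
The remainder 55/24*x - 737/144*y - 55/24 is nonzero, so it would be added as the next basis element.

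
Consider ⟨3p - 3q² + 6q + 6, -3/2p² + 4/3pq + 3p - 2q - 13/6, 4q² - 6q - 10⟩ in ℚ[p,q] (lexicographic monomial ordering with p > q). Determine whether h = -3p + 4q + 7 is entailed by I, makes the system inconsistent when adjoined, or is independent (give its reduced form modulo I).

-3p + 4q + 7 lies in I (it reduces to 0).

First compute the reduced Gröbner basis of I by Buchberger's algorithm.
f_1 = 3p - 3q² + 6q + 6, LT = p.
f_2 = -3/2p² + 4/3pq + 3p - 2q - 13/6, LT = p².
f_3 = 4q² - 6q - 10, LT = q².

S(f_1,f_2): lcm = p². S = -pq² + 26/9pq + 4p - 4/3q - 13/9.
  leading term pq²: subtract (-⅓q²)·f_1 from -pq² + 26/9pq + 4p - 4/3q - 13/9 → 26/9pq + 4p - q⁴ + 2q³ + 2q² - 4/3q - 13/9
  leading term pq: subtract (26/27q)·f_1 from 26/9pq + 4p - q⁴ + 2q³ + 2q² - 4/3q - 13/9 → 4p - q⁴ + 44/9q³ - 34/9q² - 64/9q - 13/9
  leading term p: subtract (4/3)·f_1 from 4p - q⁴ + 44/9q³ - 34/9q² - 64/9q - 13/9 → -q⁴ + 44/9q³ + 2/9q² - 136/9q - 85/9
  leading term q⁴: subtract (-¼q²)·f_3 from -q⁴ + 44/9q³ + 2/9q² - 136/9q - 85/9 → 61/18q³ - 41/18q² - 136/9q - 85/9
  leading term q³: subtract (61/72q)·f_3 from 61/18q³ - 41/18q² - 136/9q - 85/9 → 101/36q² - 239/36q - 85/9
  leading term q²: subtract (101/144)·f_3 from 101/36q² - 239/36q - 85/9 → -175/72q - 175/72
  leading term q: no divisor's leading term divides it; move -175/72q to the remainder.
  leading term 1: no divisor's leading term divides it; move -175/72 to the remainder.
  remainder -175/72q - 175/72 ≠ 0; add k_4 = -175/72q - 175/72 to the basis.

The other S-polynomials (S(f_1,f_3), S(f_2,f_3), S(f_1,k_4), S(f_2,k_4), S(f_3,k_4)) all reduce to 0 modulo the current basis, so we have a Gröbner basis.
Inter-reduce: drop elements whose leading term is divisible by another's, tail-reduce, and make monic.
Reduced Gröbner basis: {p - 1, q + 1}.
Label its elements g_1 = p - 1, g_2 = q + 1.

Reduce h = -3p + 4q + 7 modulo G:
  leading term p: subtract (-3)·g_1 from -3p + 4q + 7 → 4q + 4
  leading term q: subtract (4)·g_2 from 4q + 4 → 0
  normal form = 0.
Since the normal form is 0, h ∈ I.

Ideal membership is decidable via reduction modulo a Gröbner basis.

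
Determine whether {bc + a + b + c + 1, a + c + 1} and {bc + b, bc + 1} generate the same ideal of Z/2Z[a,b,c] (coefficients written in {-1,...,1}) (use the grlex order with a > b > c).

Since reduced Gröbner bases are canonical representatives of ideals under a given ordering, it suffices to compute and compare them.
Buchberger on the first generating set:
f_1 = bc + a + b + c + 1, LT = bc.
f_2 = a + c + 1, LT = a.

The S-polynomials (S(f_1,f_2)) all reduce to 0 modulo the current basis, so we have a Gröbner basis.
Inter-reduce: drop elements whose leading term is divisible by another's, tail-reduce, and make monic.
Reduced Gröbner basis: {bc + b, a + c + 1}.

Buchberger on the second generating set:
h_1 = bc + b, LT = bc.
h_2 = bc + 1, LT = bc.

S(h_1,h_2): lcm = bc. S = b + 1.
  leading term b: no divisor's leading term divides it; move b to the remainder.
  leading term 1: no divisor's leading term divides it; move 1 to the remainder.
  remainder b + 1 ≠ 0; add k_3 = b + 1 to the basis.

S(h_1,k_3): lcm = bc. S = b + c.
  leading term b: subtract (1)·k_3 from b + c → c + 1
  leading term c: no divisor's leading term divides it; move c to the remainder.
  leading term 1: no divisor's leading term divides it; move 1 to the remainder.
  remainder c + 1 ≠ 0; add k_4 = c + 1 to the basis.

The other S-polynomials (S(h_2,k_3), S(h_1,k_4), S(h_2,k_4), S(k_3,k_4)) all reduce to 0 modulo the current basis, so we have a Gröbner basis.
Inter-reduce: drop elements whose leading term is divisible by another's, tail-reduce, and make monic.
Reduced Gröbner basis: {b + 1, c + 1}.

The bases are distinct; the ideals are different.

No, the ideals differ.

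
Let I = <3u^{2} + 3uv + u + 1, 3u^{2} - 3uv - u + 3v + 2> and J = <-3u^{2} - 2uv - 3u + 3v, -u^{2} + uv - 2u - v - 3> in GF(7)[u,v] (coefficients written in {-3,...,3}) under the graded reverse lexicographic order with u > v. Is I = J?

Yes, the ideals are equal.

Two ideals are equal iff their reduced Gröbner bases coincide (the reduced basis is unique for a fixed ordering).
Buchberger on the first generating set:
f_1 = 3u^{2} + 3uv + u + 1, LT = u^{2}.
f_2 = 3u^{2} - 3uv - u + 3v + 2, LT = u^{2}.

S(f_1,f_2): lcm = u^{2}. S = 2uv + 3u - v + 2.
  leading term uv: no divisor's leading term divides it; move 2uv to the remainder.
  leading term u: no divisor's leading term divides it; move 3u to the remainder.
  leading term v: no divisor's leading term divides it; move -v to the remainder.
  leading term 1: no divisor's leading term divides it; move 2 to the remainder.
  remainder 2uv + 3u - v + 2 ≠ 0; add g_3 = 2uv + 3u - v + 2 to the basis.

S(f_1,g_3): lcm = u^{2}v. S = uv^{2} + 2u^{2} + 2uv - u - 2v.
  leading term uv^{2}: subtract (-3v)·g_3 from uv^{2} + 2u^{2} + 2uv - u - 2v → 2u^{2} - 3uv - 3v^{2} - u - 3v
  leading term u^{2}: subtract (3)·f_1 from 2u^{2} - 3uv - 3v^{2} - u - 3v → 2uv - 3v^{2} + 3u - 3v - 3
  leading term uv: subtract (1)·g_3 from 2uv - 3v^{2} + 3u - 3v - 3 → -3v^{2} - 2v + 2
  leading term v^{2}: no divisor's leading term divides it; move -3v^{2} to the remainder.
  leading term v: no divisor's leading term divides it; move -2v to the remainder.
  leading term 1: no divisor's leading term divides it; move 2 to the remainder.
  remainder -3v^{2} - 2v + 2 ≠ 0; add g_4 = -3v^{2} - 2v + 2 to the basis.

S(f_2,g_3): lcm = u^{2}v. S = -uv^{2} + 2u^{2} - uv + v^{2} - u + 3v.
  leading term uv^{2}: subtract (3v)·g_3 from -uv^{2} + 2u^{2} - uv + v^{2} - u + 3v → 2u^{2} - 3uv - 3v^{2} - u - 3v
  leading term u^{2}: subtract (3)·f_1 from 2u^{2} - 3uv - 3v^{2} - u - 3v → 2uv - 3v^{2} + 3u - 3v - 3
  leading term uv: subtract (1)·g_3 from 2uv - 3v^{2} + 3u - 3v - 3 → -3v^{2} - 2v + 2
  leading term v^{2}: subtract (1)·g_4 from -3v^{2} - 2v + 2 → 0
  remainder 0.

S(f_1,g_4): leading monomials are coprime, so the S-polynomial reduces to 0 (Buchberger's first criterion).
S(f_2,g_4): leading monomials are coprime, so the S-polynomial reduces to 0 (Buchberger's first criterion).
S(g_3,g_4): lcm = uv^{2}. S = 2uv + 3v^{2} + 3u + v.
  leading term uv: subtract (1)·g_3 from 2uv + 3v^{2} + 3u + v → 3v^{2} + 2v - 2
  leading term v^{2}: subtract (-1)·g_4 from 3v^{2} + 2v - 2 → 0
  remainder 0.

Every S-polynomial of the final basis reduces to 0, so we have a Gröbner basis.
Inter-reduce: drop elements whose leading term is divisible by another's, tail-reduce, and make monic.
Reduced Gröbner basis: {u^{2} - 3v - 3, uv - 2u + 3v + 1, v^{2} + 3v - 3}.

Buchberger on the second generating set:
h_1 = -3u^{2} - 2uv - 3u + 3v, LT = u^{2}.
h_2 = -u^{2} + uv - 2u - v - 3, LT = u^{2}.

S(h_1,h_2): lcm = u^{2}. S = -3uv - u - 2v - 3.
  leading term uv: no divisor's leading term divides it; move -3uv to the remainder.
  leading term u: no divisor's leading term divides it; move -u to the remainder.
  leading term v: no divisor's leading term divides it; move -2v to the remainder.
  leading term 1: no divisor's leading term divides it; move -3 to the remainder.
  remainder -3uv - u - 2v - 3 ≠ 0; add k_3 = -3uv - u - 2v - 3 to the basis.

S(h_1,k_3): lcm = u^{2}v. S = 3uv^{2} + 2u^{2} - 2uv - v^{2} - u.
  leading term uv^{2}: subtract (-v)·k_3 from 3uv^{2} + 2u^{2} - 2uv - v^{2} - u → 2u^{2} - 3uv - 3v^{2} - u - 3v
  leading term u^{2}: subtract (-3)·h_1 from 2u^{2} - 3uv - 3v^{2} - u - 3v → -2uv - 3v^{2} - 3u - v
  leading term uv: subtract (3)·k_3 from -2uv - 3v^{2} - 3u - v → -3v^{2} - 2v + 2
  leading term v^{2}: no divisor's leading term divides it; move -3v^{2} to the remainder.
  leading term v: no divisor's leading term divides it; move -2v to the remainder.
  leading term 1: no divisor's leading term divides it; move 2 to the remainder.
  remainder -3v^{2} - 2v + 2 ≠ 0; add k_4 = -3v^{2} - 2v + 2 to the basis.

S(h_2,k_3): lcm = u^{2}v. S = -uv^{2} + 2u^{2} - uv + v^{2} - u + 3v.
  leading term uv^{2}: subtract (-2v)·k_3 from -uv^{2} + 2u^{2} - uv + v^{2} - u + 3v → 2u^{2} - 3uv - 3v^{2} - u - 3v
  leading term u^{2}: subtract (-3)·h_1 from 2u^{2} - 3uv - 3v^{2} - u - 3v → -2uv - 3v^{2} - 3u - v
  leading term uv: subtract (3)·k_3 from -2uv - 3v^{2} - 3u - v → -3v^{2} - 2v + 2
  leading term v^{2}: subtract (1)·k_4 from -3v^{2} - 2v + 2 → 0
  remainder 0.

S(h_1,k_4): leading monomials are coprime, so the S-polynomial reduces to 0 (Buchberger's first criterion).
S(h_2,k_4): leading monomials are coprime, so the S-polynomial reduces to 0 (Buchberger's first criterion).
S(k_3,k_4): lcm = uv^{2}. S = 2uv + 3v^{2} + 3u + v.
  leading term uv: subtract (-3)·k_3 from 2uv + 3v^{2} + 3u + v → 3v^{2} + 2v - 2
  leading term v^{2}: subtract (-1)·k_4 from 3v^{2} + 2v - 2 → 0
  remainder 0.

Every S-polynomial of the final basis reduces to 0, so we have a Gröbner basis.
Inter-reduce: drop elements whose leading term is divisible by another's, tail-reduce, and make monic.
Reduced Gröbner basis: {u^{2} - 3v - 3, uv - 2u + 3v + 1, v^{2} + 3v - 3}.

Same reduced basis, so the two generating sets span the same ideal.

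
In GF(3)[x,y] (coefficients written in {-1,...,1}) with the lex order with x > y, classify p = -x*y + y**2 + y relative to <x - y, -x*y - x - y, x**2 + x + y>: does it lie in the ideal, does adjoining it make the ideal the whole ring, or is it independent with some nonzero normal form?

-x*y + y**2 + y is independent of I; its normal form modulo I is y.

First compute the reduced Gröbner basis of I by Buchberger's algorithm.
f_1 = x - y, LT = x.
f_2 = -x*y - x - y, LT = x*y.
f_3 = x**2 + x + y, LT = x**2.

S(f_1,f_2): lcm = x*y. S = -x - y**2 - y.
  leading term x: subtract (-1)·f_1 from -x - y**2 - y → -y**2 + y
  leading term y**2: no divisor's leading term divides it; move -y**2 to the remainder.
  leading term y: no divisor's leading term divides it; move y to the remainder.
  remainder -y**2 + y ≠ 0; add h_4 = -y**2 + y to the basis.

The other S-polynomials (S(f_1,f_3), S(f_2,f_3), S(f_1,h_4), S(f_2,h_4), S(f_3,h_4)) all reduce to 0 modulo the current basis, so we have a Gröbner basis.
Inter-reduce: drop elements whose leading term is divisible by another's, tail-reduce, and make monic.
Reduced Gröbner basis: {x - y, y**2 - y}.
Label its elements g_1 = x - y, g_2 = y**2 - y.

Reduce p = -x*y + y**2 + y modulo G:
  leading term x*y: subtract (-y)·g_1 from -x*y + y**2 + y → y
  leading term y: no divisor's leading term divides it; move y to the remainder.
  normal form = y.
The normal form is nonzero, so p ∉ I. Since p minus its normal form lies in I, I + (p) = I + (r) where r = y; decide whether this ideal is the whole ring.
Run Buchberger on G together with r (pairs among the g_i already reduce to 0 since G is a Gröbner basis):
g_1 = x - y, LT = x.
g_2 = y**2 - y, LT = y**2.
r = y, LT = y.

The S-polynomials (S(g_1,g_2), S(g_1,r), S(g_2,r)) all reduce to 0 modulo the current basis, so we have a Gröbner basis.
Inter-reduce: drop elements whose leading term is divisible by another's, tail-reduce, and make monic.
Reduced Gröbner basis: {x, y}.
The reduced Gröbner basis of I + (p) is {x, y} ≠ {1}, a proper ideal, so the enlarged system stays consistent: p is independent of I, with normal form y.

The remainder on division by a Gröbner basis is unique — it is the normal form.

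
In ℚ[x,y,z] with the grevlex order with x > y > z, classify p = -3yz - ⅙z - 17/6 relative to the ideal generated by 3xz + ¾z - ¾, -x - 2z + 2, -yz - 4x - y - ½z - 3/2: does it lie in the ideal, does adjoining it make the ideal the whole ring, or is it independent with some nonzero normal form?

First compute the reduced Gröbner basis of I by Buchberger's algorithm.
f_1 = 3xz + ¾z - ¾, LT = xz.
f_2 = -x - 2z + 2, LT = x.
f_3 = -yz - 4x - y - ½z - 3/2, LT = yz.

S(f_1,f_2): lcm = xz. S = -2z² + 9/4z - ¼.
  reduce S modulo (f_1, f_2, f_3):
  remainder -2z² + 9/4z - ¼ ≠ 0; add h_4 = -2z² + 9/4z - ¼ to the basis.

S(f_1,f_3): lcm = xyz. S = -4x² - xy - ½xz + ¼yz - 3/2x - ¼y.
  reduce S modulo (f_1, f_2, f_3, h_4):
  remainder -9/2y + 34z - 77/2 ≠ 0; add h_5 = -9/2y + 34z - 77/2 to the basis.

The other S-polynomials (S(f_2,f_3), S(f_1,h_4), S(f_2,h_4), S(f_3,h_4), S(f_1,h_5), S(f_2,h_5), S(f_3,h_5), S(h_4,h_5)) all reduce to 0 modulo the current basis, so we have a Gröbner basis.
Inter-reduce: drop elements whose leading term is divisible by another's, tail-reduce, and make monic.
Reduced Gröbner basis: {z² - 9/8z + ⅛, x + 2z - 2, y - 68/9z + 77/9}.
Label its elements g_1 = z² - 9/8z + ⅛, g_2 = x + 2z - 2, g_3 = y - 68/9z + 77/9.

Reduce p = -3yz - ⅙z - 17/6 modulo G:
  leading term yz: subtract (-3z)·g_3 from -3yz - ⅙z - 17/6 → -68/3z² + 51/2z - 17/6
  leading term z²: subtract (-68/3)·g_1 from -68/3z² + 51/2z - 17/6 → 0
  normal form = 0.
Since the normal form is 0, p ∈ I.

Ideal membership is decidable via reduction modulo a Gröbner basis.

-3yz - ⅙z - 17/6 lies in I (it reduces to 0).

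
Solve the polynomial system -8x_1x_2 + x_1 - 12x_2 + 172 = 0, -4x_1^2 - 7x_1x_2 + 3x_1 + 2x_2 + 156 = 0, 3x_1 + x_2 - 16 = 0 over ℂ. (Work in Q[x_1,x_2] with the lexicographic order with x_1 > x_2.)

{(4, 4)}

Compute a lex Gröbner basis by Buchberger's algorithm.
f_1 = -8x_1x_2 + x_1 - 12x_2 + 172, LT = x_1x_2.
f_2 = -4x_1^2 - 7x_1x_2 + 3x_1 + 2x_2 + 156, LT = x_1^2.
f_3 = 3x_1 + x_2 - 16, LT = x_1.

S(f_1,f_2): lcm = x_1^2x_2. S = -1/8x_1^2 - 7/4x_1x_2^2 + 9/4x_1x_2 - 43/2x_1 + 1/2x_2^2 + 39x_2.
  leading term x_1^2: subtract (1/32)·f_2 from -1/8x_1^2 - 7/4x_1x_2^2 + 9/4x_1x_2 - 43/2x_1 + 1/2x_2^2 + 39x_2 → -7/4x_1x_2^2 + 79/32x_1x_2 - 691/32x_1 + 1/2x_2^2 + 623/16x_2 - 39/8
  leading term x_1x_2^2: subtract (7/32x_2)·f_1 from -7/4x_1x_2^2 + 79/32x_1x_2 - 691/32x_1 + 1/2x_2^2 + 623/16x_2 - 39/8 → 9/4x_1x_2 - 691/32x_1 + 25/8x_2^2 + 21/16x_2 - 39/8
  leading term x_1x_2: subtract (-9/32)·f_1 from 9/4x_1x_2 - 691/32x_1 + 25/8x_2^2 + 21/16x_2 - 39/8 → -341/16x_1 + 25/8x_2^2 - 33/16x_2 + 87/2
  leading term x_1: subtract (-341/48)·f_3 from -341/16x_1 + 25/8x_2^2 - 33/16x_2 + 87/2 → 25/8x_2^2 + 121/24x_2 - 421/6
  leading term x_2^2: no divisor's leading term divides it; move 25/8x_2^2 to the remainder.
  leading term x_2: no divisor's leading term divides it; move 121/24x_2 to the remainder.
  leading term 1: no divisor's leading term divides it; move -421/6 to the remainder.
  remainder 25/8x_2^2 + 121/24x_2 - 421/6 ≠ 0; add h_4 = 25/8x_2^2 + 121/24x_2 - 421/6 to the basis.

S(f_1,f_3): lcm = x_1x_2. S = -1/8x_1 - 1/3x_2^2 + 41/6x_2 - 43/2.
  leading term x_1: subtract (-1/24)·f_3 from -1/8x_1 - 1/3x_2^2 + 41/6x_2 - 43/2 → -1/3x_2^2 + 55/8x_2 - 133/6
  leading term x_2^2: subtract (-8/75)·h_4 from -1/3x_2^2 + 55/8x_2 - 133/6 → 13343/1800x_2 - 13343/450
  leading term x_2: no divisor's leading term divides it; move 13343/1800x_2 to the remainder.
  leading term 1: no divisor's leading term divides it; move -13343/450 to the remainder.
  remainder 13343/1800x_2 - 13343/450 ≠ 0; add h_5 = 13343/1800x_2 - 13343/450 to the basis.

The other S-polynomials (S(f_2,f_3), S(f_1,h_4), S(f_2,h_4), S(f_3,h_4), S(f_1,h_5), S(f_2,h_5), S(f_3,h_5), S(h_4,h_5)) all reduce to 0 modulo the current basis, so we have a Gröbner basis.
Inter-reduce: drop elements whose leading term is divisible by another's, tail-reduce, and make monic.
Reduced Gröbner basis: {x_1 - 4, x_2 - 4}.

The lex basis is triangular: the last element involves only x_2. Solving x_2 - 4 = 0 gives x_2 ∈ {4}; substituting each value into the earlier elements determines the remaining variables.
  x_2 = 4: the earlier basis element becomes x_1 - 4 = 0, giving x_1 = 4 — point (4, 4).
Check: every point annihilates each of the original generators.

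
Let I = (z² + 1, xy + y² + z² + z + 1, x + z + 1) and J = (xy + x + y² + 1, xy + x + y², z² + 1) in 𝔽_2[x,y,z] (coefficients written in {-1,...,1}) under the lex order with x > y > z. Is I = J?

No, the ideals differ.

Since reduced Gröbner bases are canonical representatives of ideals under a given ordering, it suffices to compute and compare them.
Buchberger on the first generating set:
f_1 = z² + 1, LT = z².
f_2 = xy + y² + z² + z + 1, LT = xy.
f_3 = x + z + 1, LT = x.

S(f_2,f_3): lcm = xy. S = y² + yz + y + z² + z + 1.
  reduce S modulo (f_1, f_2, f_3):
  remainder y² + yz + y + z ≠ 0; add g_4 = y² + yz + y + z to the basis.

The other S-polynomials (S(f_1,f_2), S(f_1,f_3), S(f_1,g_4), S(f_2,g_4), S(f_3,g_4)) all reduce to 0 modulo the current basis, so we have a Gröbner basis.
Inter-reduce: drop elements whose leading term is divisible by another's, tail-reduce, and make monic.
Reduced Gröbner basis: {x + z + 1, y² + yz + y + z, z² + 1}.

Buchberger on the second generating set:
h_1 = xy + x + y² + 1, LT = xy.
h_2 = xy + x + y², LT = xy.
h_3 = z² + 1, LT = z².

S(h_1,h_2): lcm = xy. S = 1.
  reduce S modulo (h_1, h_2, h_3):
  remainder 1 ≠ 0; add k_4 = 1 to the basis.

The other S-polynomials (S(h_1,h_3), S(h_2,h_3), S(h_1,k_4), S(h_2,k_4), S(h_3,k_4)) all reduce to 0 modulo the current basis, so we have a Gröbner basis.
Inter-reduce: drop elements whose leading term is divisible by another's, tail-reduce, and make monic.
Reduced Gröbner basis: {1}.

Since the reduced bases disagree, the two ideals are not the same.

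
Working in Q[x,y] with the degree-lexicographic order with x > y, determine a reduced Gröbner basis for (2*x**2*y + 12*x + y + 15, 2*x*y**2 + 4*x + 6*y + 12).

G = {x*y**2 + 2*x + 3*y + 6, y**3 - 12*x*y + 15*y**2 + 12*x - 16*y - 6, x**2 - 3/2*x*y - 1/4*y**2 + 3*x - 15/4*y}

f_1 = 2*x**2*y + 12*x + y + 15, LT = x**2*y.
f_2 = 2*x*y**2 + 4*x + 6*y + 12, LT = x*y**2.

S(f_1,f_2): lcm = x**2*y**2. S = -2*x**2 + 3*x*y + 1/2*y**2 - 6*x + 15/2*y.
  leading term x**2: no divisor's leading term divides it; move -2*x**2 to the remainder.
  leading term x*y: no divisor's leading term divides it; move 3*x*y to the remainder.
  leading term y**2: no divisor's leading term divides it; move 1/2*y**2 to the remainder.
  leading term x: no divisor's leading term divides it; move -6*x to the remainder.
  leading term y: no divisor's leading term divides it; move 15/2*y to the remainder.
  remainder -2*x**2 + 3*x*y + 1/2*y**2 - 6*x + 15/2*y ≠ 0; add g_3 = -2*x**2 + 3*x*y + 1/2*y**2 - 6*x + 15/2*y to the basis.

S(f_1,g_3): lcm = x**2*y. S = 3/2*x*y**2 + 1/4*y**3 - 3*x*y + 15/4*y**2 + 6*x + 1/2*y + 15/2.
  leading term x*y**2: subtract (3/4)·f_2 from 3/2*x*y**2 + 1/4*y**3 - 3*x*y + 15/4*y**2 + 6*x + 1/2*y + 15/2 → 1/4*y**3 - 3*x*y + 15/4*y**2 + 3*x - 4*y - 3/2
  leading term y**3: no divisor's leading term divides it; move 1/4*y**3 to the remainder.
  leading term x*y: no divisor's leading term divides it; move -3*x*y to the remainder.
  leading term y**2: no divisor's leading term divides it; move 15/4*y**2 to the remainder.
  leading term x: no divisor's leading term divides it; move 3*x to the remainder.
  leading term y: no divisor's leading term divides it; move -4*y to the remainder.
  leading term 1: no divisor's leading term divides it; move -3/2 to the remainder.
  remainder 1/4*y**3 - 3*x*y + 15/4*y**2 + 3*x - 4*y - 3/2 ≠ 0; add g_4 = 1/4*y**3 - 3*x*y + 15/4*y**2 + 3*x - 4*y - 3/2 to the basis.

The other S-polynomials (S(f_2,g_3), S(f_1,g_4), S(f_2,g_4), S(g_3,g_4)) all reduce to 0 modulo the current basis, so we have a Gröbner basis.
Inter-reduce: drop elements whose leading term is divisible by another's, tail-reduce, and make monic.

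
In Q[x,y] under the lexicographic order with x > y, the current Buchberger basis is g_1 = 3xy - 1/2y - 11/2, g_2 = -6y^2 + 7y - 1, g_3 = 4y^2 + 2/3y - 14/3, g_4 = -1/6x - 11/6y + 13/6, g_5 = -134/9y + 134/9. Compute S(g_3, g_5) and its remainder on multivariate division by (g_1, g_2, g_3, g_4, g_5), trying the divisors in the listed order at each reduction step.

S(g_3, g_5) = 7/6y - 7/6; remainder on division = 0.

lcm(LM(g_3), LM(g_5)) = y^2.
S = (lcm/LT(g_3))·g_3 − (lcm/LT(g_5))·g_5 = 7/6y - 7/6.
Reduce S modulo (g_1, g_2, g_3, g_4, g_5) in that order:
  leading term y: subtract (-21/268)·g_5 from 7/6y - 7/6 → 0
The remainder is 0, so this S-polynomial contributes no new basis element.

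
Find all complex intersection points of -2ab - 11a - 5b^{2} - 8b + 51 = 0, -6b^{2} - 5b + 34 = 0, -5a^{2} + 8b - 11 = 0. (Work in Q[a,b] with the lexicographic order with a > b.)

Compute a lex Gröbner basis by Buchberger's algorithm.
f_1 = -2ab - 11a - 5b^{2} - 8b + 51, LT = ab.
f_2 = -6b^{2} - 5b + 34, LT = b^{2}.
f_3 = -5a^{2} + 8b - 11, LT = a^{2}.

S(f_1,f_2): lcm = ab^{2}. S = \tfrac{14}{3}ab + \tfrac{17}{3}a + \tfrac{5}{2}b^{3} + 4b^{2} - \tfrac{51}{2}b.
  reduce S modulo (f_1, f_2, f_3):
  remainder -20a - \tfrac{175}{8}b + \tfrac{255}{4} ≠ 0; add h_4 = -20a - \tfrac{175}{8}b + \tfrac{255}{4} to the basis.

S(f_1,f_3): lcm = a^{2}b. S = \tfrac{11}{2}a^{2} + \tfrac{5}{2}ab^{2} + 4ab - \tfrac{51}{2}a + \tfrac{8}{5}b^{2} - \tfrac{11}{5}b.
  reduce S modulo (f_1, f_2, f_3, h_4):
  remainder \tfrac{293977}{11520}b - \tfrac{293977}{5760} ≠ 0; add h_5 = \tfrac{293977}{11520}b - \tfrac{293977}{5760} to the basis.

The other S-polynomials (S(f_2,f_3), S(f_1,h_4), S(f_2,h_4), S(f_3,h_4), S(f_1,h_5), S(f_2,h_5), S(f_3,h_5), S(h_4,h_5)) all reduce to 0 modulo the current basis, so we have a Gröbner basis.
Inter-reduce: drop elements whose leading term is divisible by another's, tail-reduce, and make monic.
Reduced Gröbner basis: {a - 1, b - 2}.

A lex Gröbner basis eliminates variables successively. Here b - 2 depends only on b, with roots {2}; lifting each root through the earlier basis elements recovers the full solutions.
  b = 2: the earlier basis element becomes a - 1 = 0, giving a = 1 — point (1, 2).

{(1, 2)}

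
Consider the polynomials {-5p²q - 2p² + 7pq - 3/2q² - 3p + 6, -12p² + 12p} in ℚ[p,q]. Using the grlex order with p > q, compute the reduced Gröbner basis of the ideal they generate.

G = {q³ + 7/6q² + 3p - 4q - 14/3, p² - p, pq - ¾q² - 5/2p + 3}

f_1 = -5p²q - 2p² + 7pq - 3/2q² - 3p + 6, LT = p²q.
f_2 = -12p² + 12p, LT = p².

S(f_1,f_2): lcm = p²q. S = ⅖p² - ⅖pq + 3/10q² + ⅗p - 6/5.
  reduce S modulo (f_1, f_2):
  remainder -⅖pq + 3/10q² + p - 6/5 ≠ 0; add g_3 = -⅖pq + 3/10q² + p - 6/5 to the basis.

S(f_1,g_3): lcm = p²q. S = ¾pq² + 29/10p² - 7/5pq + 3/10q² - 12/5p - 6/5.
  reduce S modulo (f_1, f_2, g_3):
  remainder 9/16q³ + 21/32q² + 27/16p - 9/4q - 21/8 ≠ 0; add g_4 = 9/16q³ + 21/32q² + 27/16p - 9/4q - 21/8 to the basis.

The other S-polynomials (S(f_2,g_3), S(f_1,g_4), S(f_2,g_4), S(g_3,g_4)) all reduce to 0 modulo the current basis, so we have a Gröbner basis.
Inter-reduce: drop elements whose leading term is divisible by another's, tail-reduce, and make monic.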